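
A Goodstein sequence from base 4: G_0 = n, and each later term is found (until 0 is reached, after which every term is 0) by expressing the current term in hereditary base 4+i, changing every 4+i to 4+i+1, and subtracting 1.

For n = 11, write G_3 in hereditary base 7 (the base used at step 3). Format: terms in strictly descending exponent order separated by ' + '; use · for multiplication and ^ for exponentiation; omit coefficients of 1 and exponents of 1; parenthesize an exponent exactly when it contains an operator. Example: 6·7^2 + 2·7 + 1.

(0) 11|_4 = 2·4 + 3 ↦ 2·5 + 3|_5 = 13 ⇒ 12
(1) 12|_5 = 2·5 + 2 ↦ 2·6 + 2|_6 = 14 ⇒ 13
(2) 13|_6 = 2·6 + 1 ↦ 2·7 + 1|_7 = 15 ⇒ 14
(3) 14|_7 = 2·7 ↦ 2·8|_8 = 16 ⇒ 15

2·7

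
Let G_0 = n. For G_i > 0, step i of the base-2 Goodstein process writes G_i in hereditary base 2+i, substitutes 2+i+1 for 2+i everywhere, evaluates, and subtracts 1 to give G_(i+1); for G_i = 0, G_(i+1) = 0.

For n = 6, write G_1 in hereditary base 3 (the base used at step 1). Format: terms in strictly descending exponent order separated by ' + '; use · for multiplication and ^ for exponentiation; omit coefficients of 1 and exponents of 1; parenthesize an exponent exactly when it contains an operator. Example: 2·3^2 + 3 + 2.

3^3 + 2

i=0: 6 = 2^2 + 2 (b=2); 2→3: 3^3 + 3 = 30; 30−1 = 29
i=1: 29 = 3^3 + 2 (b=3); 3→4: 4^4 + 2 = 258; 258−1 = 257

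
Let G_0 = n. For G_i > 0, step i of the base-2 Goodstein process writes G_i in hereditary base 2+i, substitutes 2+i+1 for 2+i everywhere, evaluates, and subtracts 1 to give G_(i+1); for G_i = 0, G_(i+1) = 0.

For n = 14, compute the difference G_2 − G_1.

1171

G_0=14  [base 2] 2^(2 + 1) + 2^2 + 2  →[2↦3]→  3^(3 + 1) + 3^3 + 3 = 111  −1 ⇒ G_1=110
G_1=110  [base 3] 3^(3 + 1) + 3^3 + 2  →[3↦4]→  4^(4 + 1) + 4^4 + 2 = 1282  −1 ⇒ G_2=1281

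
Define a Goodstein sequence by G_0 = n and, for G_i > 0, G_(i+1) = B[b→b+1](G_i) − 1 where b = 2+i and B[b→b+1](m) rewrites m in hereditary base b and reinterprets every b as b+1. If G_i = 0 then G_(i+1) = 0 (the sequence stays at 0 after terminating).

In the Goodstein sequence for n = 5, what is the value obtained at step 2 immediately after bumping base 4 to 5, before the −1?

468

i=0: 5 = 2^2 + 1 (b=2); 2→3: 3^3 + 1 = 28; 28−1 = 27
i=1: 27 = 3^3 (b=3); 3→4: 4^4 = 256; 256−1 = 255
i=2: 255 = 3·4^3 + 3·4^2 + 3·4 + 3 (b=4); 4→5: 3·5^3 + 3·5^2 + 3·5 + 3 = 468; 468−1 = 467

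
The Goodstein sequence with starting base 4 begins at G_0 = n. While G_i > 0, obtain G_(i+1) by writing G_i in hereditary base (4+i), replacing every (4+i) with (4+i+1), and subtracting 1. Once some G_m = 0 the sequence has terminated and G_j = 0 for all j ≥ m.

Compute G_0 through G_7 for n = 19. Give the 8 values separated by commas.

19, 27, 37, 49, 63, 69, 75, 81

[0] 19 ≡ 4^2 + 3 (base 4). Lift 5: 28. −1: 27.
[1] 27 ≡ 5^2 + 2 (base 5). Lift 6: 38. −1: 37.
[2] 37 ≡ 6^2 + 1 (base 6). Lift 7: 50. −1: 49.
[3] 49 ≡ 7^2 (base 7). Lift 8: 64. −1: 63.
[4] 63 ≡ 7·8 + 7 (base 8). Lift 9: 70. −1: 69.
[5] 69 ≡ 7·9 + 6 (base 9). Lift 10: 76. −1: 75.
[6] 75 ≡ 7·10 + 5 (base 10). Lift 11: 82. −1: 81.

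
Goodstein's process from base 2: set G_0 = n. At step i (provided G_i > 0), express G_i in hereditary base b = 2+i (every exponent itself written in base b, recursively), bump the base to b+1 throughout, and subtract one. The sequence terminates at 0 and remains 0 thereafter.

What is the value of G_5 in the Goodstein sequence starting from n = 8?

1647195

G_0 = 8. HB_2(8) = 2^(2 + 1). Bump = 81. G_1 = 80.
G_1 = 80. HB_3(80) = 2·3^3 + 2·3^2 + 2·3 + 2. Bump = 554. G_2 = 553.
G_2 = 553. HB_4(553) = 2·4^4 + 2·4^2 + 2·4 + 1. Bump = 6311. G_3 = 6310.
G_3 = 6310. HB_5(6310) = 2·5^5 + 2·5^2 + 2·5. Bump = 93396. G_4 = 93395.
G_4 = 93395. HB_6(93395) = 2·6^6 + 2·6^2 + 6 + 5. Bump = 1647196. G_5 = 1647195.
G_5 = 1647195. HB_7(1647195) = 2·7^7 + 2·7^2 + 7 + 4. Bump = 33554572. G_6 = 33554571.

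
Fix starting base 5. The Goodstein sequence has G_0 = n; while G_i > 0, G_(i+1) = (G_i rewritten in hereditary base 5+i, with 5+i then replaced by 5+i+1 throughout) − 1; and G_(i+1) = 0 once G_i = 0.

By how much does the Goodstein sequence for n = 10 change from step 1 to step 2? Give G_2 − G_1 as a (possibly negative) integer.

0

(0) 10|_5 = 2·5 ↦ 2·6|_6 = 12 ⇒ 11
(1) 11|_6 = 6 + 5 ↦ 7 + 5|_7 = 12 ⇒ 11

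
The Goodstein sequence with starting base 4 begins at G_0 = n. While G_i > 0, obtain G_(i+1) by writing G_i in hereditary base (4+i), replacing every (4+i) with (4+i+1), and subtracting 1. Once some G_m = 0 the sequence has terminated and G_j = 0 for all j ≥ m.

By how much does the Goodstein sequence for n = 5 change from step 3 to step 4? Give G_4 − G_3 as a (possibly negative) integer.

-1

(0) 5|_4 = 4 + 1 ↦ 5 + 1|_5 = 6 ⇒ 5
(1) 5|_5 = 5 ↦ 6|_6 = 6 ⇒ 5
(2) 5|_6 = 5 ↦ 5|_7 = 5 ⇒ 4
(3) 4|_7 = 4 ↦ 4|_8 = 4 ⇒ 3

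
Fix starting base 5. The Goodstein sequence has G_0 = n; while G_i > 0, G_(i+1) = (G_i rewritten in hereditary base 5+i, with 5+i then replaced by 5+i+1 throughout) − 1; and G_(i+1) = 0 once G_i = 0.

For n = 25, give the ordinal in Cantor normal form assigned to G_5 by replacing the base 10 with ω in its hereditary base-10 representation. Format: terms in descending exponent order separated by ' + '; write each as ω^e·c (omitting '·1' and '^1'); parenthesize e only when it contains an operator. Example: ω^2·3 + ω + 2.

G_0 = 25. HB_5(25) = 5^2. Bump = 36. G_1 = 35.
G_1 = 35. HB_6(35) = 5·6 + 5. Bump = 40. G_2 = 39.
G_2 = 39. HB_7(39) = 5·7 + 4. Bump = 44. G_3 = 43.
G_3 = 43. HB_8(43) = 5·8 + 3. Bump = 48. G_4 = 47.
G_4 = 47. HB_9(47) = 5·9 + 2. Bump = 52. G_5 = 51.
G_5 = 51. HB_10(51) = 5·10 + 1. Bump = 56. G_6 = 55.

ω·5 + 1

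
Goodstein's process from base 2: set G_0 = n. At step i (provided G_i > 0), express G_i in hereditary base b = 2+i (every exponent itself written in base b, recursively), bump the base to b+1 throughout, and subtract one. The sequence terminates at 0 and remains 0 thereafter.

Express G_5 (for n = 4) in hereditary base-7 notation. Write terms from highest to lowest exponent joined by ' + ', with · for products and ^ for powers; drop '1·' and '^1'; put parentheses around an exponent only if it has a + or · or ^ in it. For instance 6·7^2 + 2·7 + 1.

2·7^2 + 7 + 4

base 2: 4 = 2^2; at 3: 3^3 = 27; next = 26
base 3: 26 = 2·3^2 + 2·3 + 2; at 4: 2·4^2 + 2·4 + 2 = 42; next = 41
base 4: 41 = 2·4^2 + 2·4 + 1; at 5: 2·5^2 + 2·5 + 1 = 61; next = 60
base 5: 60 = 2·5^2 + 2·5; at 6: 2·6^2 + 2·6 = 84; next = 83
base 6: 83 = 2·6^2 + 6 + 5; at 7: 2·7^2 + 7 + 5 = 110; next = 109
base 7: 109 = 2·7^2 + 7 + 4; at 8: 2·8^2 + 8 + 4 = 140; next = 139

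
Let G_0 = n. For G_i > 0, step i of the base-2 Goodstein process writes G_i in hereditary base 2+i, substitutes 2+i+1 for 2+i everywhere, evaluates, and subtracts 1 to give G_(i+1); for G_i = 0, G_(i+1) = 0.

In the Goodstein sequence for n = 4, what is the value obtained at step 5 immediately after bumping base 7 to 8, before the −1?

G_0 = 4. HB_2(4) = 2^2. Bump = 27. G_1 = 26.
G_1 = 26. HB_3(26) = 2·3^2 + 2·3 + 2. Bump = 42. G_2 = 41.
G_2 = 41. HB_4(41) = 2·4^2 + 2·4 + 1. Bump = 61. G_3 = 60.
G_3 = 60. HB_5(60) = 2·5^2 + 2·5. Bump = 84. G_4 = 83.
G_4 = 83. HB_6(83) = 2·6^2 + 6 + 5. Bump = 110. G_5 = 109.
G_5 = 109. HB_7(109) = 2·7^2 + 7 + 4. Bump = 140. G_6 = 139.

140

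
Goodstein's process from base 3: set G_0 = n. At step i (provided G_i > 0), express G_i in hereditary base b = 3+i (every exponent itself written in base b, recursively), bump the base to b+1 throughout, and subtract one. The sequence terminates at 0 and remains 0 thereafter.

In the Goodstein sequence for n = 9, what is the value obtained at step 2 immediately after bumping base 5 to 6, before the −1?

i=0: 9 = 3^2 (b=3); 3→4: 4^2 = 16; 16−1 = 15
i=1: 15 = 3·4 + 3 (b=4); 4→5: 3·5 + 3 = 18; 18−1 = 17
i=2: 17 = 3·5 + 2 (b=5); 5→6: 3·6 + 2 = 20; 20−1 = 19

20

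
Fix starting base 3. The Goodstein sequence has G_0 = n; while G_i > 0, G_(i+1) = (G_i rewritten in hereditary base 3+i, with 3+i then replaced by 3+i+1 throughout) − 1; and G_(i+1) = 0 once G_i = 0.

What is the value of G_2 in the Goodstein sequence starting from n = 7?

7 —HB3→ 2·3 + 1 —bump→ 2·4 + 1 = 9 —(−1)→ 8
8 —HB4→ 2·4 —bump→ 2·5 = 10 —(−1)→ 9

9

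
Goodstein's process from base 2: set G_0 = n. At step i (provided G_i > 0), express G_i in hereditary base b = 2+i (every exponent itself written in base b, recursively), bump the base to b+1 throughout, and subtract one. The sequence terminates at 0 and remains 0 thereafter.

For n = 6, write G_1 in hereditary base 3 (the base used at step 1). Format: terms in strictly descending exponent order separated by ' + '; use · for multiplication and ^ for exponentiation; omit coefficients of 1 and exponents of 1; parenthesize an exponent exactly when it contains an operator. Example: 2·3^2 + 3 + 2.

G_0=6  [base 2] 2^2 + 2  →[2↦3]→  3^3 + 3 = 30  −1 ⇒ G_1=29
G_1=29  [base 3] 3^3 + 2  →[3↦4]→  4^4 + 2 = 258  −1 ⇒ G_2=257

3^3 + 2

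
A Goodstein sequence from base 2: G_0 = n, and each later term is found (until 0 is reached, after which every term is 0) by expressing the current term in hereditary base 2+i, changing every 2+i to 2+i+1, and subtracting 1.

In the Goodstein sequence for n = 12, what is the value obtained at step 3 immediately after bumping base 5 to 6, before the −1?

base 2: 12 = 2^(2 + 1) + 2^2; at 3: 3^(3 + 1) + 3^3 = 108; next = 107
base 3: 107 = 3^(3 + 1) + 2·3^2 + 2·3 + 2; at 4: 4^(4 + 1) + 2·4^2 + 2·4 + 2 = 1066; next = 1065
base 4: 1065 = 4^(4 + 1) + 2·4^2 + 2·4 + 1; at 5: 5^(5 + 1) + 2·5^2 + 2·5 + 1 = 15686; next = 15685

280020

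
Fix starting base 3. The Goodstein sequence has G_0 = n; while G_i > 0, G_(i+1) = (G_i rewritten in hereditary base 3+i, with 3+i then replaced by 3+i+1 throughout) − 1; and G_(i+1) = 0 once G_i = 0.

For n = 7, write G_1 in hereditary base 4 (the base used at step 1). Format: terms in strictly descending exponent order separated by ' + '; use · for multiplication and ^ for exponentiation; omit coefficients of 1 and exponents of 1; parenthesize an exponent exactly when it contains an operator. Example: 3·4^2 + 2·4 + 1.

step 0: 7 = 2·3 + 1; sub 4 for 3: 2·4 + 1; = 9; G_1 = 9−1 = 8
step 1: 8 = 2·4; sub 5 for 4: 2·5; = 10; G_2 = 10−1 = 9

2·4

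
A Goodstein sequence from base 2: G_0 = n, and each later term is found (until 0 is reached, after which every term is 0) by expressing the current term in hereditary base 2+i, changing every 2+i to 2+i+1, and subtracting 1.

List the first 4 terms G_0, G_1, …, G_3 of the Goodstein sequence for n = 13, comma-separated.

13, 108, 1279, 16092

[0] 13 ≡ 2^(2 + 1) + 2^2 + 1 (base 2). Lift 3: 109. −1: 108.
[1] 108 ≡ 3^(3 + 1) + 3^3 (base 3). Lift 4: 1280. −1: 1279.
[2] 1279 ≡ 4^(4 + 1) + 3·4^3 + 3·4^2 + 3·4 + 3 (base 4). Lift 5: 16093. −1: 16092.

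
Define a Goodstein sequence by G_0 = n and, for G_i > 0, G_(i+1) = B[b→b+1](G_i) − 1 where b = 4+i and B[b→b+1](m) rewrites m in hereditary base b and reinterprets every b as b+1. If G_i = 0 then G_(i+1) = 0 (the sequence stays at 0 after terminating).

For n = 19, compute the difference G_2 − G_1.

19 —HB4→ 4^2 + 3 —bump→ 5^2 + 3 = 28 —(−1)→ 27
27 —HB5→ 5^2 + 2 —bump→ 6^2 + 2 = 38 —(−1)→ 37

10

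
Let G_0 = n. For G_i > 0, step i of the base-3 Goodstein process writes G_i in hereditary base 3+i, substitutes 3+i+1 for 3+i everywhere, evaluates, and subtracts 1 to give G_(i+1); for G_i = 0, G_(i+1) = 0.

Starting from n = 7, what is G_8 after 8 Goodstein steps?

step 0: 7 = 2·3 + 1; sub 4 for 3: 2·4 + 1; = 9; G_1 = 9−1 = 8
step 1: 8 = 2·4; sub 5 for 4: 2·5; = 10; G_2 = 10−1 = 9
step 2: 9 = 5 + 4; sub 6 for 5: 6 + 4; = 10; G_3 = 10−1 = 9
step 3: 9 = 6 + 3; sub 7 for 6: 7 + 3; = 10; G_4 = 10−1 = 9
step 4: 9 = 7 + 2; sub 8 for 7: 8 + 2; = 10; G_5 = 10−1 = 9
step 5: 9 = 8 + 1; sub 9 for 8: 9 + 1; = 10; G_6 = 10−1 = 9
step 6: 9 = 9; sub 10 for 9: 10; = 10; G_7 = 10−1 = 9
step 7: 9 = 9; sub 11 for 10: 9; = 9; G_8 = 9−1 = 8

8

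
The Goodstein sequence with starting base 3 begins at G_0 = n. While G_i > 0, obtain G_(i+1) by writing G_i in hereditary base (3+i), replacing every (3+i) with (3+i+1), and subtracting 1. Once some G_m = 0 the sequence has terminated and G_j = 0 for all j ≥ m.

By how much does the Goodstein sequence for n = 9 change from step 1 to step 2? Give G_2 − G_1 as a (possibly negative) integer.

2

[0] 9 ≡ 3^2 (base 3). Lift 4: 16. −1: 15.
[1] 15 ≡ 3·4 + 3 (base 4). Lift 5: 18. −1: 17.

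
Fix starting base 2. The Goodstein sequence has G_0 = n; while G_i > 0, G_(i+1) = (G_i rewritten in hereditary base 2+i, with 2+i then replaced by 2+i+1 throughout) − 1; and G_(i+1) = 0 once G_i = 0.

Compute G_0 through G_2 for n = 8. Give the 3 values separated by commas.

step 0: 8 = 2^(2 + 1); sub 3 for 2: 3^(3 + 1); = 81; G_1 = 81−1 = 80
step 1: 80 = 2·3^3 + 2·3^2 + 2·3 + 2; sub 4 for 3: 2·4^4 + 2·4^2 + 2·4 + 2; = 554; G_2 = 554−1 = 553

8, 80, 553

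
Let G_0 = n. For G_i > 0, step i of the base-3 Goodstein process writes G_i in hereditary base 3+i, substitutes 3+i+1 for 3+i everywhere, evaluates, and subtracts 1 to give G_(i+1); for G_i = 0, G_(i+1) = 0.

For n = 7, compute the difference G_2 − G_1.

1

[0] 7 ≡ 2·3 + 1 (base 3). Lift 4: 9. −1: 8.
[1] 8 ≡ 2·4 (base 4). Lift 5: 10. −1: 9.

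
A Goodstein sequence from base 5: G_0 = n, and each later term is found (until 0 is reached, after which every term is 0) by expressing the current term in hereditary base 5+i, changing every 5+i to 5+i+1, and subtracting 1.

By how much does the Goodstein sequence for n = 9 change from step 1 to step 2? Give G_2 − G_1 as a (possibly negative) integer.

[0] 9 ≡ 5 + 4 (base 5). Lift 6: 10. −1: 9.
[1] 9 ≡ 6 + 3 (base 6). Lift 7: 10. −1: 9.

0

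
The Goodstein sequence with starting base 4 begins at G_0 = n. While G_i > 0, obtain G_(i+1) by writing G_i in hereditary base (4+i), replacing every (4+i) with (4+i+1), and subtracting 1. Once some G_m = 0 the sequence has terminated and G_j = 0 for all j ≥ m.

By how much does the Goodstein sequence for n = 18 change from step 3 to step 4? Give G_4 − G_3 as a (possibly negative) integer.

5

G_0=18  [base 4] 4^2 + 2  →[4↦5]→  5^2 + 2 = 27  −1 ⇒ G_1=26
G_1=26  [base 5] 5^2 + 1  →[5↦6]→  6^2 + 1 = 37  −1 ⇒ G_2=36
G_2=36  [base 6] 6^2  →[6↦7]→  7^2 = 49  −1 ⇒ G_3=48
G_3=48  [base 7] 6·7 + 6  →[7↦8]→  6·8 + 6 = 54  −1 ⇒ G_4=53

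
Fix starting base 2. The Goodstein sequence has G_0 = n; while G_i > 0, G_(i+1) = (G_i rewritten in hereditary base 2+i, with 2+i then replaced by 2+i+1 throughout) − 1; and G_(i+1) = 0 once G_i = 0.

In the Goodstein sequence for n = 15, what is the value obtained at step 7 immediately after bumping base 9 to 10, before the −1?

100077777776

15 —HB2→ 2^(2 + 1) + 2^2 + 2 + 1 —bump→ 3^(3 + 1) + 3^3 + 3 + 1 = 112 —(−1)→ 111
111 —HB3→ 3^(3 + 1) + 3^3 + 3 —bump→ 4^(4 + 1) + 4^4 + 4 = 1284 —(−1)→ 1283
1283 —HB4→ 4^(4 + 1) + 4^4 + 3 —bump→ 5^(5 + 1) + 5^5 + 3 = 18753 —(−1)→ 18752
18752 —HB5→ 5^(5 + 1) + 5^5 + 2 —bump→ 6^(6 + 1) + 6^6 + 2 = 326594 —(−1)→ 326593
326593 —HB6→ 6^(6 + 1) + 6^6 + 1 —bump→ 7^(7 + 1) + 7^7 + 1 = 6588345 —(−1)→ 6588344
6588344 —HB7→ 7^(7 + 1) + 7^7 —bump→ 8^(8 + 1) + 8^8 = 150994944 —(−1)→ 150994943
150994943 —HB8→ 8^(8 + 1) + 7·8^7 + 7·8^6 + 7·8^5 + 7·8^4 + 7·8^3 + 7·8^2 + 7·8 + 7 —bump→ 9^(9 + 1) + 7·9^7 + 7·9^6 + 7·9^5 + 7·9^4 + 7·9^3 + 7·9^2 + 7·9 + 7 = 3524450281 —(−1)→ 3524450280
3524450280 —HB9→ 9^(9 + 1) + 7·9^7 + 7·9^6 + 7·9^5 + 7·9^4 + 7·9^3 + 7·9^2 + 7·9 + 6 —bump→ 10^(10 + 1) + 7·10^7 + 7·10^6 + 7·10^5 + 7·10^4 + 7·10^3 + 7·10^2 + 7·10 + 6 = 100077777776 —(−1)→ 100077777775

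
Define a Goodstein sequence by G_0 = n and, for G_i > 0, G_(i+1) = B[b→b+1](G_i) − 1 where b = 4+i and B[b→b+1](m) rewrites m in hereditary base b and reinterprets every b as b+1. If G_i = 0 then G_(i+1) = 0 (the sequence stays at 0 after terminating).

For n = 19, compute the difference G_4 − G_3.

[0] 19 ≡ 4^2 + 3 (base 4). Lift 5: 28. −1: 27.
[1] 27 ≡ 5^2 + 2 (base 5). Lift 6: 38. −1: 37.
[2] 37 ≡ 6^2 + 1 (base 6). Lift 7: 50. −1: 49.
[3] 49 ≡ 7^2 (base 7). Lift 8: 64. −1: 63.

14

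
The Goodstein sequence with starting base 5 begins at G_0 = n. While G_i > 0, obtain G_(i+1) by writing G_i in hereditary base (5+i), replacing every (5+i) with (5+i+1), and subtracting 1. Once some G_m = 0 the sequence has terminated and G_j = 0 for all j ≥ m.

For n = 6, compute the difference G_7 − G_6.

-1

(0) 6|_5 = 5 + 1 ↦ 6 + 1|_6 = 7 ⇒ 6
(1) 6|_6 = 6 ↦ 7|_7 = 7 ⇒ 6
(2) 6|_7 = 6 ↦ 6|_8 = 6 ⇒ 5
(3) 5|_8 = 5 ↦ 5|_9 = 5 ⇒ 4
(4) 4|_9 = 4 ↦ 4|_10 = 4 ⇒ 3
(5) 3|_10 = 3 ↦ 3|_11 = 3 ⇒ 2
(6) 2|_11 = 2 ↦ 2|_12 = 2 ⇒ 1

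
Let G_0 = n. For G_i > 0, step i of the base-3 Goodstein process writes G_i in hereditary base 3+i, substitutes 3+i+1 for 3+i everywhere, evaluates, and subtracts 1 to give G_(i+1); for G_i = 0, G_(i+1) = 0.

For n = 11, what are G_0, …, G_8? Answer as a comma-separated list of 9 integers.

11, 17, 25, 35, 39, 43, 47, 51, 55

G_0 = 11. HB_3(11) = 3^2 + 2. Bump = 18. G_1 = 17.
G_1 = 17. HB_4(17) = 4^2 + 1. Bump = 26. G_2 = 25.
G_2 = 25. HB_5(25) = 5^2. Bump = 36. G_3 = 35.
G_3 = 35. HB_6(35) = 5·6 + 5. Bump = 40. G_4 = 39.
G_4 = 39. HB_7(39) = 5·7 + 4. Bump = 44. G_5 = 43.
G_5 = 43. HB_8(43) = 5·8 + 3. Bump = 48. G_6 = 47.
G_6 = 47. HB_9(47) = 5·9 + 2. Bump = 52. G_7 = 51.
G_7 = 51. HB_10(51) = 5·10 + 1. Bump = 56. G_8 = 55.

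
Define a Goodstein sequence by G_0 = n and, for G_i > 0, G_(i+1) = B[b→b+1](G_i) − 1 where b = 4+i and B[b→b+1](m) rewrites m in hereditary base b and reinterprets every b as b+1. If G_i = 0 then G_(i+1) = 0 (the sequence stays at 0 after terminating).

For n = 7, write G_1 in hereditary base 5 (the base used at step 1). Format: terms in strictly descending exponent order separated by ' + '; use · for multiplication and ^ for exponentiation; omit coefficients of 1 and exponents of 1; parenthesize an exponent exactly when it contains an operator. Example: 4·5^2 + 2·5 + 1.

G_0=7  [base 4] 4 + 3  →[4↦5]→  5 + 3 = 8  −1 ⇒ G_1=7
G_1=7  [base 5] 5 + 2  →[5↦6]→  6 + 2 = 8  −1 ⇒ G_2=7

5 + 2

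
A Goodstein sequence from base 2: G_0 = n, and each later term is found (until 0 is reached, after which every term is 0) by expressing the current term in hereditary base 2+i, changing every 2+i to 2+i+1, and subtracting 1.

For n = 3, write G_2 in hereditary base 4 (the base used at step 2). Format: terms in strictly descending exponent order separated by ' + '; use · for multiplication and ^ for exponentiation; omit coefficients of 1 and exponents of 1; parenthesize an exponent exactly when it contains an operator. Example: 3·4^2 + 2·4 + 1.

3

(0) 3|_2 = 2 + 1 ↦ 3 + 1|_3 = 4 ⇒ 3
(1) 3|_3 = 3 ↦ 4|_4 = 4 ⇒ 3
(2) 3|_4 = 3 ↦ 3|_5 = 3 ⇒ 2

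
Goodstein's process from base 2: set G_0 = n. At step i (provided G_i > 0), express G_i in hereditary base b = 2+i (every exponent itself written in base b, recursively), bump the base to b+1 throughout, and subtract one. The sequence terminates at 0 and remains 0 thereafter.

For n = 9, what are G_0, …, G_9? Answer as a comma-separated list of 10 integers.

base 2: 9 = 2^(2 + 1) + 1; at 3: 3^(3 + 1) + 1 = 82; next = 81
base 3: 81 = 3^(3 + 1); at 4: 4^(4 + 1) = 1024; next = 1023
base 4: 1023 = 3·4^4 + 3·4^3 + 3·4^2 + 3·4 + 3; at 5: 3·5^5 + 3·5^3 + 3·5^2 + 3·5 + 3 = 9843; next = 9842
base 5: 9842 = 3·5^5 + 3·5^3 + 3·5^2 + 3·5 + 2; at 6: 3·6^6 + 3·6^3 + 3·6^2 + 3·6 + 2 = 140744; next = 140743
base 6: 140743 = 3·6^6 + 3·6^3 + 3·6^2 + 3·6 + 1; at 7: 3·7^7 + 3·7^3 + 3·7^2 + 3·7 + 1 = 2471827; next = 2471826
base 7: 2471826 = 3·7^7 + 3·7^3 + 3·7^2 + 3·7; at 8: 3·8^8 + 3·8^3 + 3·8^2 + 3·8 = 50333400; next = 50333399
base 8: 50333399 = 3·8^8 + 3·8^3 + 3·8^2 + 2·8 + 7; at 9: 3·9^9 + 3·9^3 + 3·9^2 + 2·9 + 7 = 1162263922; next = 1162263921
base 9: 1162263921 = 3·9^9 + 3·9^3 + 3·9^2 + 2·9 + 6; at 10: 3·10^10 + 3·10^3 + 3·10^2 + 2·10 + 6 = 30000003326; next = 30000003325
base 10: 30000003325 = 3·10^10 + 3·10^3 + 3·10^2 + 2·10 + 5; at 11: 3·11^11 + 3·11^3 + 3·11^2 + 2·11 + 5 = 855935016216; next = 855935016215

9, 81, 1023, 9842, 140743, 2471826, 50333399, 1162263921, 30000003325, 855935016215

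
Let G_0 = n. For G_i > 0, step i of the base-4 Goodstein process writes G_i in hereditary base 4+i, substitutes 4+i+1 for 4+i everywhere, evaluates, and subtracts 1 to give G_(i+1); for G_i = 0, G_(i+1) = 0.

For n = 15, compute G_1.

17

G_0=15  [base 4] 3·4 + 3  →[4↦5]→  3·5 + 3 = 18  −1 ⇒ G_1=17
G_1=17  [base 5] 3·5 + 2  →[5↦6]→  3·6 + 2 = 20  −1 ⇒ G_2=19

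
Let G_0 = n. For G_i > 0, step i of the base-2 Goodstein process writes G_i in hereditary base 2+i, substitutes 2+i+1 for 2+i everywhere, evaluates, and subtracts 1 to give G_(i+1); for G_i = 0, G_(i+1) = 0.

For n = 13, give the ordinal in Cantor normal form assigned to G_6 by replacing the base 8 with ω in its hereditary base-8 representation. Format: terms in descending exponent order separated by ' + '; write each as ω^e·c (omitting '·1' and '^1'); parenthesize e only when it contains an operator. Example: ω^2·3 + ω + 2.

step 0: 13 = 2^(2 + 1) + 2^2 + 1; sub 3 for 2: 3^(3 + 1) + 3^3 + 1; = 109; G_1 = 109−1 = 108
step 1: 108 = 3^(3 + 1) + 3^3; sub 4 for 3: 4^(4 + 1) + 4^4; = 1280; G_2 = 1280−1 = 1279
step 2: 1279 = 4^(4 + 1) + 3·4^3 + 3·4^2 + 3·4 + 3; sub 5 for 4: 5^(5 + 1) + 3·5^3 + 3·5^2 + 3·5 + 3; = 16093; G_3 = 16093−1 = 16092
step 3: 16092 = 5^(5 + 1) + 3·5^3 + 3·5^2 + 3·5 + 2; sub 6 for 5: 6^(6 + 1) + 3·6^3 + 3·6^2 + 3·6 + 2; = 280712; G_4 = 280712−1 = 280711
step 4: 280711 = 6^(6 + 1) + 3·6^3 + 3·6^2 + 3·6 + 1; sub 7 for 6: 7^(7 + 1) + 3·7^3 + 3·7^2 + 3·7 + 1; = 5765999; G_5 = 5765999−1 = 5765998
step 5: 5765998 = 7^(7 + 1) + 3·7^3 + 3·7^2 + 3·7; sub 8 for 7: 8^(8 + 1) + 3·8^3 + 3·8^2 + 3·8; = 134219480; G_6 = 134219480−1 = 134219479
step 6: 134219479 = 8^(8 + 1) + 3·8^3 + 3·8^2 + 2·8 + 7; sub 9 for 8: 9^(9 + 1) + 3·9^3 + 3·9^2 + 2·9 + 7; = 3486786856; G_7 = 3486786856−1 = 3486786855

ω^(ω + 1) + ω^3·3 + ω^2·3 + ω·2 + 7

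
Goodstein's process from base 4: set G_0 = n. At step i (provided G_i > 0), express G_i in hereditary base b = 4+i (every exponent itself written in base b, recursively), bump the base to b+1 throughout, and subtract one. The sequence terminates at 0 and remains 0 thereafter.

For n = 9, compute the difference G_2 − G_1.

1

step 0: 9 = 2·4 + 1; sub 5 for 4: 2·5 + 1; = 11; G_1 = 11−1 = 10
step 1: 10 = 2·5; sub 6 for 5: 2·6; = 12; G_2 = 12−1 = 11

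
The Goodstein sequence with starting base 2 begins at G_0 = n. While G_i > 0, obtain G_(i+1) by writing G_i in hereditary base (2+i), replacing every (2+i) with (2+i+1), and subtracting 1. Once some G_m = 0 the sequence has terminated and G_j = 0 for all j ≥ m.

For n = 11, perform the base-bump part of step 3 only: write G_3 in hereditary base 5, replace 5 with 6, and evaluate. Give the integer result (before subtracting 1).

base 2: 11 = 2^(2 + 1) + 2 + 1; at 3: 3^(3 + 1) + 3 + 1 = 85; next = 84
base 3: 84 = 3^(3 + 1) + 3; at 4: 4^(4 + 1) + 4 = 1028; next = 1027
base 4: 1027 = 4^(4 + 1) + 3; at 5: 5^(5 + 1) + 3 = 15628; next = 15627
base 5: 15627 = 5^(5 + 1) + 2; at 6: 6^(6 + 1) + 2 = 279938; next = 279937

279938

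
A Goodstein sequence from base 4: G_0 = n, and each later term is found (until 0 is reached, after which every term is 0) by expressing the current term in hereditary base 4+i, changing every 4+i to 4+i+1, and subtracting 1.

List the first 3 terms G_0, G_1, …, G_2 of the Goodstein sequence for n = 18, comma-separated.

18, 26, 36

(0) 18|_4 = 4^2 + 2 ↦ 5^2 + 2|_5 = 27 ⇒ 26
(1) 26|_5 = 5^2 + 1 ↦ 6^2 + 1|_6 = 37 ⇒ 36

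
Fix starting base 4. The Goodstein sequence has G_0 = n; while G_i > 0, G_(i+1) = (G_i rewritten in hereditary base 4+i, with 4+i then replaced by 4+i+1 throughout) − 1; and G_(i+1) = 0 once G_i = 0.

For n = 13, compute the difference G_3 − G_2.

[0] 13 ≡ 3·4 + 1 (base 4). Lift 5: 16. −1: 15.
[1] 15 ≡ 3·5 (base 5). Lift 6: 18. −1: 17.
[2] 17 ≡ 2·6 + 5 (base 6). Lift 7: 19. −1: 18.

1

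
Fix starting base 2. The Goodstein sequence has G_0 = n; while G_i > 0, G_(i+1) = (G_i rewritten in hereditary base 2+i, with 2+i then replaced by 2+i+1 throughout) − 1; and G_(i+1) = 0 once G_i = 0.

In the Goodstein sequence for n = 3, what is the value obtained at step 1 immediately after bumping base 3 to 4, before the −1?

4

G_0 = 3. HB_2(3) = 2 + 1. Bump = 4. G_1 = 3.
G_1 = 3. HB_3(3) = 3. Bump = 4. G_2 = 3.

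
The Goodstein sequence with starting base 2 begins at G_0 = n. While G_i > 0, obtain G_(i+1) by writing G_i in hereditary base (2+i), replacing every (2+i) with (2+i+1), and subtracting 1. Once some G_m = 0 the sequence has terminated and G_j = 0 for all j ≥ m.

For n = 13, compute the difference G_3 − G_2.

14813

13 —HB2→ 2^(2 + 1) + 2^2 + 1 —bump→ 3^(3 + 1) + 3^3 + 1 = 109 —(−1)→ 108
108 —HB3→ 3^(3 + 1) + 3^3 —bump→ 4^(4 + 1) + 4^4 = 1280 —(−1)→ 1279
1279 —HB4→ 4^(4 + 1) + 3·4^3 + 3·4^2 + 3·4 + 3 —bump→ 5^(5 + 1) + 3·5^3 + 3·5^2 + 3·5 + 3 = 16093 —(−1)→ 16092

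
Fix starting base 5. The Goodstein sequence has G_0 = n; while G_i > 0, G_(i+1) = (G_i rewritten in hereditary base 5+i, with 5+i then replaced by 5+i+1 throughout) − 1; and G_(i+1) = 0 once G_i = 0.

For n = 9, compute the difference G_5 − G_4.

(0) 9|_5 = 5 + 4 ↦ 6 + 4|_6 = 10 ⇒ 9
(1) 9|_6 = 6 + 3 ↦ 7 + 3|_7 = 10 ⇒ 9
(2) 9|_7 = 7 + 2 ↦ 8 + 2|_8 = 10 ⇒ 9
(3) 9|_8 = 8 + 1 ↦ 9 + 1|_9 = 10 ⇒ 9
(4) 9|_9 = 9 ↦ 10|_10 = 10 ⇒ 9

0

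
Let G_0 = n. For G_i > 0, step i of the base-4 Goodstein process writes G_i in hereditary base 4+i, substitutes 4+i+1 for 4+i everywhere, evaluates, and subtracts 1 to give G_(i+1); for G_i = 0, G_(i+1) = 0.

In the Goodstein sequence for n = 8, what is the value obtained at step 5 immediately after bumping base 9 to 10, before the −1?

10

i=0: 8 = 2·4 (b=4); 4→5: 2·5 = 10; 10−1 = 9
i=1: 9 = 5 + 4 (b=5); 5→6: 6 + 4 = 10; 10−1 = 9
i=2: 9 = 6 + 3 (b=6); 6→7: 7 + 3 = 10; 10−1 = 9
i=3: 9 = 7 + 2 (b=7); 7→8: 8 + 2 = 10; 10−1 = 9
i=4: 9 = 8 + 1 (b=8); 8→9: 9 + 1 = 10; 10−1 = 9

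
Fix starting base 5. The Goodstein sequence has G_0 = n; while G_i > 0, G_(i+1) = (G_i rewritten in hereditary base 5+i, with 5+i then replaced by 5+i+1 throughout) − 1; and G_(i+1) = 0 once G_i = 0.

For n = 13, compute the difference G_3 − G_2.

1

[0] 13 ≡ 2·5 + 3 (base 5). Lift 6: 15. −1: 14.
[1] 14 ≡ 2·6 + 2 (base 6). Lift 7: 16. −1: 15.
[2] 15 ≡ 2·7 + 1 (base 7). Lift 8: 17. −1: 16.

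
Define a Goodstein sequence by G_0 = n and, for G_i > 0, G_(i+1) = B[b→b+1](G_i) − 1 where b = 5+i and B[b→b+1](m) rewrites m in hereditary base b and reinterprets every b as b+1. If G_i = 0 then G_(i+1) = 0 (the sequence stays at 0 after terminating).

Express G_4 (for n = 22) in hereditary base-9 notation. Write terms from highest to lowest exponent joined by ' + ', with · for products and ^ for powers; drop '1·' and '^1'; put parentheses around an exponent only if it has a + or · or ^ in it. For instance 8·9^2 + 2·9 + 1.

base 5: 22 = 4·5 + 2; at 6: 4·6 + 2 = 26; next = 25
base 6: 25 = 4·6 + 1; at 7: 4·7 + 1 = 29; next = 28
base 7: 28 = 4·7; at 8: 4·8 = 32; next = 31
base 8: 31 = 3·8 + 7; at 9: 3·9 + 7 = 34; next = 33
base 9: 33 = 3·9 + 6; at 10: 3·10 + 6 = 36; next = 35

3·9 + 6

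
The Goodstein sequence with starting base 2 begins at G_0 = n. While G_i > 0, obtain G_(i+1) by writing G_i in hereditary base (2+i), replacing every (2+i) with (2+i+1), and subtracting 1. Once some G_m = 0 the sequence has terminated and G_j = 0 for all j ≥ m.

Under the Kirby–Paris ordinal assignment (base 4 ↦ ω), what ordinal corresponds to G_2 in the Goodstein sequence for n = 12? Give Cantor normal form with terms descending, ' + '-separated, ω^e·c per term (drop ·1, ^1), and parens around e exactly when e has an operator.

[0] 12 ≡ 2^(2 + 1) + 2^2 (base 2). Lift 3: 108. −1: 107.
[1] 107 ≡ 3^(3 + 1) + 2·3^2 + 2·3 + 2 (base 3). Lift 4: 1066. −1: 1065.

ω^(ω + 1) + ω^2·2 + ω·2 + 1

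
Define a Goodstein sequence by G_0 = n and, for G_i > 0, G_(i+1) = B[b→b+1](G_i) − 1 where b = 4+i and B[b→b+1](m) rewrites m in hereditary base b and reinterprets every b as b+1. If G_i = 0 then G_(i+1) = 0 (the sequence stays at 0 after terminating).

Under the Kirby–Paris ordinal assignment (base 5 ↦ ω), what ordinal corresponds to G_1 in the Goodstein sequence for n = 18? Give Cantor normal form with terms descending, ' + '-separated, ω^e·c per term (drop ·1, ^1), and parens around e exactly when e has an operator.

ω^2 + 1

[0] 18 ≡ 4^2 + 2 (base 4). Lift 5: 27. −1: 26.
[1] 26 ≡ 5^2 + 1 (base 5). Lift 6: 37. −1: 36.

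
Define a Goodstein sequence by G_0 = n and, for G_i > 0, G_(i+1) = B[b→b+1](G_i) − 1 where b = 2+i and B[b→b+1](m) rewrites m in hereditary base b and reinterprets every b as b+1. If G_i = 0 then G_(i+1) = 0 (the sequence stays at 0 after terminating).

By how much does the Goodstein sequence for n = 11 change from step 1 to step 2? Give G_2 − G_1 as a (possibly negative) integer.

943

[0] 11 ≡ 2^(2 + 1) + 2 + 1 (base 2). Lift 3: 85. −1: 84.
[1] 84 ≡ 3^(3 + 1) + 3 (base 3). Lift 4: 1028. −1: 1027.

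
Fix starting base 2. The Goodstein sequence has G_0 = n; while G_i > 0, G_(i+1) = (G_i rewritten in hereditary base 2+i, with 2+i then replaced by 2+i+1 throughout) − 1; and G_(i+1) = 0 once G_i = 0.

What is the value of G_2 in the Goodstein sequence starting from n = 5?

255

[0] 5 ≡ 2^2 + 1 (base 2). Lift 3: 28. −1: 27.
[1] 27 ≡ 3^3 (base 3). Lift 4: 256. −1: 255.
[2] 255 ≡ 3·4^3 + 3·4^2 + 3·4 + 3 (base 4). Lift 5: 468. −1: 467.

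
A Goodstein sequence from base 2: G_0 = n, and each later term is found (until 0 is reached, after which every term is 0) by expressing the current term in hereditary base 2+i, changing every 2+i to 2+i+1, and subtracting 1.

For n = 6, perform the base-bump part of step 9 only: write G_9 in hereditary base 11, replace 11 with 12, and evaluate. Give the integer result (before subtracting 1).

G_0 = 6. HB_2(6) = 2^2 + 2. Bump = 30. G_1 = 29.
G_1 = 29. HB_3(29) = 3^3 + 2. Bump = 258. G_2 = 257.
G_2 = 257. HB_4(257) = 4^4 + 1. Bump = 3126. G_3 = 3125.
G_3 = 3125. HB_5(3125) = 5^5. Bump = 46656. G_4 = 46655.
G_4 = 46655. HB_6(46655) = 5·6^5 + 5·6^4 + 5·6^3 + 5·6^2 + 5·6 + 5. Bump = 98040. G_5 = 98039.
G_5 = 98039. HB_7(98039) = 5·7^5 + 5·7^4 + 5·7^3 + 5·7^2 + 5·7 + 4. Bump = 187244. G_6 = 187243.
G_6 = 187243. HB_8(187243) = 5·8^5 + 5·8^4 + 5·8^3 + 5·8^2 + 5·8 + 3. Bump = 332148. G_7 = 332147.
G_7 = 332147. HB_9(332147) = 5·9^5 + 5·9^4 + 5·9^3 + 5·9^2 + 5·9 + 2. Bump = 555552. G_8 = 555551.
G_8 = 555551. HB_10(555551) = 5·10^5 + 5·10^4 + 5·10^3 + 5·10^2 + 5·10 + 1. Bump = 885776. G_9 = 885775.

1357260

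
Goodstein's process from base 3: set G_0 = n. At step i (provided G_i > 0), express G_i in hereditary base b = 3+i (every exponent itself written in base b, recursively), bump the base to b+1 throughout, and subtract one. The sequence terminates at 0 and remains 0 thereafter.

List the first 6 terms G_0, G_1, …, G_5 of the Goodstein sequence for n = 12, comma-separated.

G_0=12  [base 3] 3^2 + 3  →[3↦4]→  4^2 + 4 = 20  −1 ⇒ G_1=19
G_1=19  [base 4] 4^2 + 3  →[4↦5]→  5^2 + 3 = 28  −1 ⇒ G_2=27
G_2=27  [base 5] 5^2 + 2  →[5↦6]→  6^2 + 2 = 38  −1 ⇒ G_3=37
G_3=37  [base 6] 6^2 + 1  →[6↦7]→  7^2 + 1 = 50  −1 ⇒ G_4=49
G_4=49  [base 7] 7^2  →[7↦8]→  8^2 = 64  −1 ⇒ G_5=63

12, 19, 27, 37, 49, 63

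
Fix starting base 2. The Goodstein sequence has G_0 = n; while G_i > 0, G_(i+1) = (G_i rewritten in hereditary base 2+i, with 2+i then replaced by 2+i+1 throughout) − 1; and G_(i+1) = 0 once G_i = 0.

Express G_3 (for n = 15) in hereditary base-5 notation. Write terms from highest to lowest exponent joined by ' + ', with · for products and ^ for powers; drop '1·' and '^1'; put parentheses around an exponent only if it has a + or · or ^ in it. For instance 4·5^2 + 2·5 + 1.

15 —HB2→ 2^(2 + 1) + 2^2 + 2 + 1 —bump→ 3^(3 + 1) + 3^3 + 3 + 1 = 112 —(−1)→ 111
111 —HB3→ 3^(3 + 1) + 3^3 + 3 —bump→ 4^(4 + 1) + 4^4 + 4 = 1284 —(−1)→ 1283
1283 —HB4→ 4^(4 + 1) + 4^4 + 3 —bump→ 5^(5 + 1) + 5^5 + 3 = 18753 —(−1)→ 18752

5^(5 + 1) + 5^5 + 2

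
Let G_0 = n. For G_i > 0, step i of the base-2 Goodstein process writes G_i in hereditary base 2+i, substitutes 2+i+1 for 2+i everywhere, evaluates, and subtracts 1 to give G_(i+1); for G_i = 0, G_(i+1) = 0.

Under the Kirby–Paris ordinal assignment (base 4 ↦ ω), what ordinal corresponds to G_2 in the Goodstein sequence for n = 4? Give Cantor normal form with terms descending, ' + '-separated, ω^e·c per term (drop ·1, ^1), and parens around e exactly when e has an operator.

ω^2·2 + ω·2 + 1

i=0: 4 = 2^2 (b=2); 2→3: 3^3 = 27; 27−1 = 26
i=1: 26 = 2·3^2 + 2·3 + 2 (b=3); 3→4: 2·4^2 + 2·4 + 2 = 42; 42−1 = 41
i=2: 41 = 2·4^2 + 2·4 + 1 (b=4); 4→5: 2·5^2 + 2·5 + 1 = 61; 61−1 = 60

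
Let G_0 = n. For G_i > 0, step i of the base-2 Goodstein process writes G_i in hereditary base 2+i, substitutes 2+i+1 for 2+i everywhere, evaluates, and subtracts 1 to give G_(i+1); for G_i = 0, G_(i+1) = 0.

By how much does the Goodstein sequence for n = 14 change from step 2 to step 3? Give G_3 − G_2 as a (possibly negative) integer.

step 0: 14 = 2^(2 + 1) + 2^2 + 2; sub 3 for 2: 3^(3 + 1) + 3^3 + 3; = 111; G_1 = 111−1 = 110
step 1: 110 = 3^(3 + 1) + 3^3 + 2; sub 4 for 3: 4^(4 + 1) + 4^4 + 2; = 1282; G_2 = 1282−1 = 1281
step 2: 1281 = 4^(4 + 1) + 4^4 + 1; sub 5 for 4: 5^(5 + 1) + 5^5 + 1; = 18751; G_3 = 18751−1 = 18750

17469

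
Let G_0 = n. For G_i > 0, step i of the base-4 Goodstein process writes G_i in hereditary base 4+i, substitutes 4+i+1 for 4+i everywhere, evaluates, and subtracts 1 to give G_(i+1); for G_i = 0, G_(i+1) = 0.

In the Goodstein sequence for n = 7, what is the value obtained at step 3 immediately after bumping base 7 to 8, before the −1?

8

i=0: 7 = 4 + 3 (b=4); 4→5: 5 + 3 = 8; 8−1 = 7
i=1: 7 = 5 + 2 (b=5); 5→6: 6 + 2 = 8; 8−1 = 7
i=2: 7 = 6 + 1 (b=6); 6→7: 7 + 1 = 8; 8−1 = 7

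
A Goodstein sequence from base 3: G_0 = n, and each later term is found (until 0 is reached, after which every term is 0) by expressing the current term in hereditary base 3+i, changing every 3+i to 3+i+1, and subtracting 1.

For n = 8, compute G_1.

[0] 8 ≡ 2·3 + 2 (base 3). Lift 4: 10. −1: 9.
[1] 9 ≡ 2·4 + 1 (base 4). Lift 5: 11. −1: 10.

9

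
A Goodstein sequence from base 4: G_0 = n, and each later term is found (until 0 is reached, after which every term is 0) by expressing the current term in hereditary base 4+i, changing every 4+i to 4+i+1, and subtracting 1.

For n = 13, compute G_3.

18

i=0: 13 = 3·4 + 1 (b=4); 4→5: 3·5 + 1 = 16; 16−1 = 15
i=1: 15 = 3·5 (b=5); 5→6: 3·6 = 18; 18−1 = 17
i=2: 17 = 2·6 + 5 (b=6); 6→7: 2·7 + 5 = 19; 19−1 = 18
i=3: 18 = 2·7 + 4 (b=7); 7→8: 2·8 + 4 = 20; 20−1 = 19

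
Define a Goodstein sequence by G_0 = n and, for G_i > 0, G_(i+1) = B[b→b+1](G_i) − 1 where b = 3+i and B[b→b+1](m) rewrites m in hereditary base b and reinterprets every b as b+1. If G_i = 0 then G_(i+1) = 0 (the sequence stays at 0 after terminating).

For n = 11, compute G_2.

25

(0) 11|_3 = 3^2 + 2 ↦ 4^2 + 2|_4 = 18 ⇒ 17
(1) 17|_4 = 4^2 + 1 ↦ 5^2 + 1|_5 = 26 ⇒ 25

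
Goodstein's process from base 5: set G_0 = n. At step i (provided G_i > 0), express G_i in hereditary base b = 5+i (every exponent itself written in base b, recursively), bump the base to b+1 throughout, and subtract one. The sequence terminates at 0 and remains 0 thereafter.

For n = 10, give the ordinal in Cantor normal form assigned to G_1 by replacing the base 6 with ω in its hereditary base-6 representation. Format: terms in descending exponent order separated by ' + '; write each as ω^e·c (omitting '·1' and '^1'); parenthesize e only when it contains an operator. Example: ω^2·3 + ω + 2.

G_0=10  [base 5] 2·5  →[5↦6]→  2·6 = 12  −1 ⇒ G_1=11
G_1=11  [base 6] 6 + 5  →[6↦7]→  7 + 5 = 12  −1 ⇒ G_2=11

ω + 5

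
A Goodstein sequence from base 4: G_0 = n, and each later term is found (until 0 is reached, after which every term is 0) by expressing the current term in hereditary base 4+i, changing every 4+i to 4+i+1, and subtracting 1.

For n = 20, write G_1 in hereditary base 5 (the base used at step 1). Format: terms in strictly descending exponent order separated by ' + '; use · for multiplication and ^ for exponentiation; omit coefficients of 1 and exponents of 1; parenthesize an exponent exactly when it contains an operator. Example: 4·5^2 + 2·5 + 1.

i=0: 20 = 4^2 + 4 (b=4); 4→5: 5^2 + 5 = 30; 30−1 = 29
i=1: 29 = 5^2 + 4 (b=5); 5→6: 6^2 + 4 = 40; 40−1 = 39

5^2 + 4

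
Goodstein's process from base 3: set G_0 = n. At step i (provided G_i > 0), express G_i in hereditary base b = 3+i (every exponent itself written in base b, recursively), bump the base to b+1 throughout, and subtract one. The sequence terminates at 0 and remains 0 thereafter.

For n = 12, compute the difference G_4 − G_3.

12

G_0 = 12. HB_3(12) = 3^2 + 3. Bump = 20. G_1 = 19.
G_1 = 19. HB_4(19) = 4^2 + 3. Bump = 28. G_2 = 27.
G_2 = 27. HB_5(27) = 5^2 + 2. Bump = 38. G_3 = 37.
G_3 = 37. HB_6(37) = 6^2 + 1. Bump = 50. G_4 = 49.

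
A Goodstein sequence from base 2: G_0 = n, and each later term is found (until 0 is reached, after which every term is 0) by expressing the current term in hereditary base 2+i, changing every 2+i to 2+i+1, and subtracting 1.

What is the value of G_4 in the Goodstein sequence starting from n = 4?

4 —HB2→ 2^2 —bump→ 3^3 = 27 —(−1)→ 26
26 —HB3→ 2·3^2 + 2·3 + 2 —bump→ 2·4^2 + 2·4 + 2 = 42 —(−1)→ 41
41 —HB4→ 2·4^2 + 2·4 + 1 —bump→ 2·5^2 + 2·5 + 1 = 61 —(−1)→ 60
60 —HB5→ 2·5^2 + 2·5 —bump→ 2·6^2 + 2·6 = 84 —(−1)→ 83
83 —HB6→ 2·6^2 + 6 + 5 —bump→ 2·7^2 + 7 + 5 = 110 —(−1)→ 109

83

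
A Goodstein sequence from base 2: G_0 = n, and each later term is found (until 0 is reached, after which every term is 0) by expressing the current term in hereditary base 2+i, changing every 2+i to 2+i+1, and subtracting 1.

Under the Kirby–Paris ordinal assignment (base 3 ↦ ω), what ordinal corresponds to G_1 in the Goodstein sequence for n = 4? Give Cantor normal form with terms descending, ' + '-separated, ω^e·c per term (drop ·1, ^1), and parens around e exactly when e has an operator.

ω^2·2 + ω·2 + 2

base 2: 4 = 2^2; at 3: 3^3 = 27; next = 26
base 3: 26 = 2·3^2 + 2·3 + 2; at 4: 2·4^2 + 2·4 + 2 = 42; next = 41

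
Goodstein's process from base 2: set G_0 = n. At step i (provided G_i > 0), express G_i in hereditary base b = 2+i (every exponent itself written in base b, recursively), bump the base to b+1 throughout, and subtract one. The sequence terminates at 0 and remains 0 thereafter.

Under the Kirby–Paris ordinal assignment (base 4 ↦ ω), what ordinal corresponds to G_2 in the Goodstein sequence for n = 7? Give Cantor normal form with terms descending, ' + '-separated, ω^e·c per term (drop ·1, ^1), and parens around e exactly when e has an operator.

ω^ω + 3

(0) 7|_2 = 2^2 + 2 + 1 ↦ 3^3 + 3 + 1|_3 = 31 ⇒ 30
(1) 30|_3 = 3^3 + 3 ↦ 4^4 + 4|_4 = 260 ⇒ 259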